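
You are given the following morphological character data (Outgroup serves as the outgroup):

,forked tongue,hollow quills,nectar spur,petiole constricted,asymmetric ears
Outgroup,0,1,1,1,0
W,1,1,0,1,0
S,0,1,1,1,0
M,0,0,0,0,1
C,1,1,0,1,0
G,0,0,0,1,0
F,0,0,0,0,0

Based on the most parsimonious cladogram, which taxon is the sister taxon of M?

F

Character polarity is set by the outgroup: the derived state is whichever differs from the outgroup's state, so for hollow quills, nectar spur, petiole constricted the derived state is '0', and for the remaining characters it is '1'.
forked tongue: derived state '1' in C and W only — synapomorphy for {C, W}.
hollow quills (derived state '0') is shared by F, G, and M — a synapomorphy uniting that clade.
Only C, F, G, M, and W show the derived state '0' for nectar spur, supporting them as a clade.
petiole constricted: derived state '0' in F and M only — synapomorphy for {F, M}.
asymmetric ears (derived state '1') is unique to M (autapomorphy; uninformative for grouping).
Most parsimonious ingroup topology: (((W,C),((M,F),G)),S).
M and F form a cherry on this tree, so they are sister taxa.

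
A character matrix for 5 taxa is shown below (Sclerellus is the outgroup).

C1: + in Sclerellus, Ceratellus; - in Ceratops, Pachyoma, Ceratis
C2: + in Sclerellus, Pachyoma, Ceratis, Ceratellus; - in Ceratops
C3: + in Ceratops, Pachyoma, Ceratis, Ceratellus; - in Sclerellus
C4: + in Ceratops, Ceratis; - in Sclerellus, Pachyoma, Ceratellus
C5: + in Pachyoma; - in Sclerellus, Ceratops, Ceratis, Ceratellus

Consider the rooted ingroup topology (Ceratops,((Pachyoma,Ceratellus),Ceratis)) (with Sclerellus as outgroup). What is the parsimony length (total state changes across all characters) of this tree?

Map each character onto (Ceratops,((Pachyoma,Ceratellus),Ceratis)) (rooted by Sclerellus) and count the minimum state changes it requires (Fitch parsimony):
C1: 2; C2: 1; C3: 1; C4: 2; C5: 1.
Total tree length = 7.

7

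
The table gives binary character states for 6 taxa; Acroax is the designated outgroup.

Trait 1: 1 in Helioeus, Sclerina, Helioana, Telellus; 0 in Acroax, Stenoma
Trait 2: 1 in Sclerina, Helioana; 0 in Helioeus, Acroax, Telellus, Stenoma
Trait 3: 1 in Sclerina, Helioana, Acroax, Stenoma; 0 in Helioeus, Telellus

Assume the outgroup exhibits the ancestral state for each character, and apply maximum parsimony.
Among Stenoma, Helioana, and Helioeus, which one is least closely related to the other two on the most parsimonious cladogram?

Character polarity is set by the outgroup: the derived state is whichever differs from the outgroup's state, so for Trait 3 the derived state is '0', and for the remaining characters it is '1'.
Only Helioana, Helioeus, Sclerina, and Telellus show the derived state '1' for Trait 1, supporting them as a clade.
Trait 2 (derived state '1') is shared by Helioana and Sclerina — a synapomorphy uniting that clade.
Trait 3 (derived state '0') is shared by Helioeus and Telellus — a synapomorphy uniting that clade.
Most parsimonious ingroup topology: (((Helioeus,Telellus),(Helioana,Sclerina)),Stenoma).
Helioeus and Helioana share a more recent common ancestor with each other than either does with Stenoma, so Stenoma is the least closely related of the three.

Stenoma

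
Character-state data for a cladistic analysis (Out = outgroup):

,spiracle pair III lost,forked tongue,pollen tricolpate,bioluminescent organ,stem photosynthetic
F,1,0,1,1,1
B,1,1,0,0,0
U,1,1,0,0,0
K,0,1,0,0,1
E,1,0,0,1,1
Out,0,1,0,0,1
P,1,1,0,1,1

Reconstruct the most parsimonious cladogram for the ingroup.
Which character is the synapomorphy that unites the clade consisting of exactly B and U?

Character polarity is set by the outgroup: the derived state is whichever differs from the outgroup's state, so for forked tongue, stem photosynthetic the derived state is '0', and for the remaining characters it is '1'.
spiracle pair III lost (derived state '1') is shared by B, E, F, P, and U — a synapomorphy uniting that clade.
forked tongue (derived state '0') is shared by E and F — a synapomorphy uniting that clade.
pollen tricolpate (derived state '1') is unique to F (autapomorphy; uninformative for grouping).
bioluminescent organ: derived state '1' in E, F, and P only — synapomorphy for {E, F, P}.
Only B and U show the derived state '0' for stem photosynthetic, supporting them as a clade.
Most parsimonious ingroup topology: ((((F,E),P),(U,B)),K).
The clade {B, U} is supported by stem photosynthetic: its derived state '0' occurs in exactly those taxa and in no other taxon (including the outgroup).

stem photosynthetic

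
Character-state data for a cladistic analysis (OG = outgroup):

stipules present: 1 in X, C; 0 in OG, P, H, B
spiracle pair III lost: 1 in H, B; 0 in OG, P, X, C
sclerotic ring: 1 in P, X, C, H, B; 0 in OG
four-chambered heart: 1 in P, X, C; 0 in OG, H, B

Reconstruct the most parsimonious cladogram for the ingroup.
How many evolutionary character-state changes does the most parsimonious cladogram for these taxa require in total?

The outgroup has state '0' for every character, so '1' is the derived state throughout.
stipules present: derived state '1' in C and X only — synapomorphy for {C, X}.
Only B and H show the derived state '1' for spiracle pair III lost, supporting them as a clade.
All ingroup taxa share the derived state '1' for sclerotic ring; it defines the ingroup but does not resolve relationships within it.
four-chambered heart (derived state '1') is shared by C, P, and X — a synapomorphy uniting that clade.
Most parsimonious ingroup topology: ((P,(X,C)),(H,B)).
Changes per character on this tree: stipules present: 1; spiracle pair III lost: 1; sclerotic ring: 1; four-chambered heart: 1.
Total = 4.

4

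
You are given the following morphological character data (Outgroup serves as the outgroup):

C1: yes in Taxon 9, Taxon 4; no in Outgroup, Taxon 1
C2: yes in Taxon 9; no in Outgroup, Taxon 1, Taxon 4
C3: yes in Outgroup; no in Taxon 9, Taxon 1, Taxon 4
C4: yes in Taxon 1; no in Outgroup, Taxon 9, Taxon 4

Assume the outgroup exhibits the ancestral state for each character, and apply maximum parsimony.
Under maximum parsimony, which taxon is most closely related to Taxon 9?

Taxon 4

Character polarity is set by the outgroup: the derived state is whichever differs from the outgroup's state, so for C3 the derived state is 'no', and for the remaining characters it is 'yes'.
C1: derived state 'yes' in Taxon 4 and Taxon 9 only — synapomorphy for {Taxon 4, Taxon 9}.
C2 (derived state 'yes') is unique to Taxon 9 (autapomorphy; uninformative for grouping).
All ingroup taxa share the derived state 'no' for C3; it defines the ingroup but does not resolve relationships within it.
C4 (derived state 'yes') is unique to Taxon 1 (autapomorphy; uninformative for grouping).
Most parsimonious ingroup topology: ((Taxon 9,Taxon 4),Taxon 1).
Taxon 9 and Taxon 4 form a cherry on this tree, so they are sister taxa.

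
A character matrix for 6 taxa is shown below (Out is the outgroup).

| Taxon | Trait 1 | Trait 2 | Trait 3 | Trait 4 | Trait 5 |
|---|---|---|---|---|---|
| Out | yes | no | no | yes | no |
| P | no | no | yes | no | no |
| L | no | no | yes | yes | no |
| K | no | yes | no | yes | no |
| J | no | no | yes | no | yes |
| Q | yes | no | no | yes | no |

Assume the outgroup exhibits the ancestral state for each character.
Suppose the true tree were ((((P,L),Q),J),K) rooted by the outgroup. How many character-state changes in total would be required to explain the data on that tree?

Map each character onto ((((P,L),Q),J),K) (rooted by Out) and count the minimum state changes it requires (Fitch parsimony):
Trait 1: 2; Trait 2: 1; Trait 3: 2; Trait 4: 2; Trait 5: 1.
Total tree length = 8.

8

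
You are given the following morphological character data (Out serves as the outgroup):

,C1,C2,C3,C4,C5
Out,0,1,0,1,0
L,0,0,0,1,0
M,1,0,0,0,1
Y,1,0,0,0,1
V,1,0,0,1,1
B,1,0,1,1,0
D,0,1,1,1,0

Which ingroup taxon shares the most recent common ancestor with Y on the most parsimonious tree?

M

Character polarity is set by the outgroup: the derived state is whichever differs from the outgroup's state, so for C2, C4 the derived state is '0', and for the remaining characters it is '1'.
C1: derived state '1' in B, M, V, and Y only — synapomorphy for {B, M, V, Y}.
C2: derived state '0' in B, L, M, V, and Y only — synapomorphy for {B, L, M, V, Y}.
C3 (state '1') occurs in B and D but conflicts with the nesting implied by the other characters — most parsimoniously interpreted as homoplasy.
C4 (derived state '0') is shared by M and Y — a synapomorphy uniting that clade.
C5 (derived state '1') is shared by M, V, and Y — a synapomorphy uniting that clade.
Most parsimonious ingroup topology: ((L,(((M,Y),V),B)),D).
Y and M form a cherry on this tree, so they are sister taxa.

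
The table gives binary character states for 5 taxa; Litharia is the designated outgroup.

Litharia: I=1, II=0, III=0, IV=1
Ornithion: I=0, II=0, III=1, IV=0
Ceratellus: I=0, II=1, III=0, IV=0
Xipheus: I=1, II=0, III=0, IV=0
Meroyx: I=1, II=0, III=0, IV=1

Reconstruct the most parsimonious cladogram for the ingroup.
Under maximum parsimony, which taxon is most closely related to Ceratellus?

Character polarity is set by the outgroup: the derived state is whichever differs from the outgroup's state, so for I, IV the derived state is '0', and for the remaining characters it is '1'.
I (derived state '0') is shared by Ceratellus and Ornithion — a synapomorphy uniting that clade.
II (derived state '1') is unique to Ceratellus (autapomorphy; uninformative for grouping).
III: derived state '1' in Ornithion only — an autapomorphy, so it tells us nothing about relationships among taxa.
IV: derived state '0' in Ceratellus, Ornithion, and Xipheus only — synapomorphy for {Ceratellus, Ornithion, Xipheus}.
Most parsimonious ingroup topology: (((Ornithion,Ceratellus),Xipheus),Meroyx).
Ceratellus and Ornithion form a cherry on this tree, so they are sister taxa.

Ornithion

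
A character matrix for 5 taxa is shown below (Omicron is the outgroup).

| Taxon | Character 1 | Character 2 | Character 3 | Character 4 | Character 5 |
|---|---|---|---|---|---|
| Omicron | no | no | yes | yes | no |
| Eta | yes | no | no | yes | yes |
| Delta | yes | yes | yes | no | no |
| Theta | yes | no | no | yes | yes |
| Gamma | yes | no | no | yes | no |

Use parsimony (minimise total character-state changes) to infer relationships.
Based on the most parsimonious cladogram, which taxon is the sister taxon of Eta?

Character polarity is set by the outgroup: the derived state is whichever differs from the outgroup's state, so for Character 3, Character 4 the derived state is 'no', and for the remaining characters it is 'yes'.
Character 1 (derived state 'yes') is shared by all ingroup taxa — unites the whole ingroup.
Character 2 (derived state 'yes') is unique to Delta (autapomorphy; uninformative for grouping).
Character 3 (derived state 'no') is shared by Eta, Gamma, and Theta — a synapomorphy uniting that clade.
Character 4 (derived state 'no') is unique to Delta (autapomorphy; uninformative for grouping).
Character 5: derived state 'yes' in Eta and Theta only — synapomorphy for {Eta, Theta}.
Most parsimonious ingroup topology: (((Eta,Theta),Gamma),Delta).
Eta and Theta form a cherry on this tree, so they are sister taxa.

Theta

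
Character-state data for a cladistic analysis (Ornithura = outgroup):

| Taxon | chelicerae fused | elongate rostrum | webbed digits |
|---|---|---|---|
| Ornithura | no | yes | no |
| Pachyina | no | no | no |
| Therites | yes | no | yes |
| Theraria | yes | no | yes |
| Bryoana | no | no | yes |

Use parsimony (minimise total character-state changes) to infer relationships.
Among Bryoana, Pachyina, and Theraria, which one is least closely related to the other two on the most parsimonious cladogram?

Character polarity is set by the outgroup: the derived state is whichever differs from the outgroup's state, so for elongate rostrum the derived state is 'no', and for the remaining characters it is 'yes'.
chelicerae fused: derived state 'yes' in Theraria and Therites only — synapomorphy for {Theraria, Therites}.
All ingroup taxa share the derived state 'no' for elongate rostrum; it defines the ingroup but does not resolve relationships within it.
webbed digits (derived state 'yes') is shared by Bryoana, Theraria, and Therites — a synapomorphy uniting that clade.
Most parsimonious ingroup topology: (Pachyina,((Therites,Theraria),Bryoana)).
Theraria and Bryoana share a more recent common ancestor with each other than either does with Pachyina, so Pachyina is the least closely related of the three.

Pachyina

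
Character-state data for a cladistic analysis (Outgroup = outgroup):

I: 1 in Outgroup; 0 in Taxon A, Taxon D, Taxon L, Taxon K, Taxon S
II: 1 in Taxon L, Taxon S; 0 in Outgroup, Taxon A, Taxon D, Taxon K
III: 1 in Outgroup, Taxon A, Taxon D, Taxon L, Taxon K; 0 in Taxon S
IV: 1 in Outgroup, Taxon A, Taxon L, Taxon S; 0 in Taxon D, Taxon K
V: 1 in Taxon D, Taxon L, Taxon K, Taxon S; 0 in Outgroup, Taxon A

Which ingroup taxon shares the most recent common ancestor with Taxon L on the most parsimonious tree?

Character polarity is set by the outgroup: the derived state is whichever differs from the outgroup's state, so for I, III, IV the derived state is '0', and for the remaining characters it is '1'.
All ingroup taxa share the derived state '0' for I; it defines the ingroup but does not resolve relationships within it.
II (derived state '1') is shared by Taxon L and Taxon S — a synapomorphy uniting that clade.
III (derived state '0') is unique to Taxon S (autapomorphy; uninformative for grouping).
Only Taxon D and Taxon K show the derived state '0' for IV, supporting them as a clade.
V (derived state '1') is shared by Taxon D, Taxon K, Taxon L, and Taxon S — a synapomorphy uniting that clade.
Most parsimonious ingroup topology: (Taxon A,((Taxon D,Taxon K),(Taxon L,Taxon S))).
Taxon L and Taxon S form a cherry on this tree, so they are sister taxa.

Taxon S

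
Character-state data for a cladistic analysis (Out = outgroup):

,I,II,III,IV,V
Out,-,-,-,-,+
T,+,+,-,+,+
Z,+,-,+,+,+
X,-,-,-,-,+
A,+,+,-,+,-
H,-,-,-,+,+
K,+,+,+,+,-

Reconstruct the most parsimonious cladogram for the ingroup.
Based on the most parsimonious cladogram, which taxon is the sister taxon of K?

A

Character polarity is set by the outgroup: the derived state is whichever differs from the outgroup's state, so for V the derived state is '-', and for the remaining characters it is '+'.
I (derived state '+') is shared by A, K, T, and Z — a synapomorphy uniting that clade.
II: derived state '+' in A, K, and T only — synapomorphy for {A, K, T}.
III (state '+') occurs in K and Z but conflicts with the nesting implied by the other characters — most parsimoniously interpreted as homoplasy.
Only A, H, K, T, and Z show the derived state '+' for IV, supporting them as a clade.
Only A and K show the derived state '-' for V, supporting them as a clade.
Most parsimonious ingroup topology: ((((T,(A,K)),Z),H),X).
K and A form a cherry on this tree, so they are sister taxa.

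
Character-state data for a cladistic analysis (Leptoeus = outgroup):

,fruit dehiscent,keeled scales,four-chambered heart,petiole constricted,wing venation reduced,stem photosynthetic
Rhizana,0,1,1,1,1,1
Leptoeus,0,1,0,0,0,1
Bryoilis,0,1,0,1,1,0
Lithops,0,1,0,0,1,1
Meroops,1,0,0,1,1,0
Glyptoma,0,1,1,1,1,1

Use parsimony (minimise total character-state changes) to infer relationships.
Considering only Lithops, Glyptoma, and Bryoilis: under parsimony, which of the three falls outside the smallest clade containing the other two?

Character polarity is set by the outgroup: the derived state is whichever differs from the outgroup's state, so for keeled scales, stem photosynthetic the derived state is '0', and for the remaining characters it is '1'.
fruit dehiscent: derived state '1' in Meroops only — an autapomorphy, so it tells us nothing about relationships among taxa.
keeled scales (derived state '0') is unique to Meroops (autapomorphy; uninformative for grouping).
Only Glyptoma and Rhizana show the derived state '1' for four-chambered heart, supporting them as a clade.
petiole constricted: derived state '1' in Bryoilis, Glyptoma, Meroops, and Rhizana only — synapomorphy for {Bryoilis, Glyptoma, Meroops, Rhizana}.
wing venation reduced (derived state '1') is shared by all ingroup taxa — unites the whole ingroup.
stem photosynthetic: derived state '0' in Bryoilis and Meroops only — synapomorphy for {Bryoilis, Meroops}.
Most parsimonious ingroup topology: (((Rhizana,Glyptoma),(Meroops,Bryoilis)),Lithops).
Bryoilis and Glyptoma share a more recent common ancestor with each other than either does with Lithops, so Lithops is the least closely related of the three.

Lithops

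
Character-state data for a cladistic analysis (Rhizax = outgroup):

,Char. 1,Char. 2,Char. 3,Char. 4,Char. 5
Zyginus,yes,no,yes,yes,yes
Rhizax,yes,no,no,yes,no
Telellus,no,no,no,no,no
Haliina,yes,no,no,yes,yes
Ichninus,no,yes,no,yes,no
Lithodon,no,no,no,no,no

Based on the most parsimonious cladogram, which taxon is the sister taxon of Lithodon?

Character polarity is set by the outgroup: the derived state is whichever differs from the outgroup's state, so for Char. 1, Char. 4 the derived state is 'no', and for the remaining characters it is 'yes'.
Char. 1 (derived state 'no') is shared by Ichninus, Lithodon, and Telellus — a synapomorphy uniting that clade.
Char. 2: derived state 'yes' in Ichninus only — an autapomorphy, so it tells us nothing about relationships among taxa.
Char. 3: derived state 'yes' in Zyginus only — an autapomorphy, so it tells us nothing about relationships among taxa.
Char. 4: derived state 'no' in Lithodon and Telellus only — synapomorphy for {Lithodon, Telellus}.
Char. 5 (derived state 'yes') is shared by Haliina and Zyginus — a synapomorphy uniting that clade.
Most parsimonious ingroup topology: ((Zyginus,Haliina),((Lithodon,Telellus),Ichninus)).
Lithodon and Telellus form a cherry on this tree, so they are sister taxa.

Telellus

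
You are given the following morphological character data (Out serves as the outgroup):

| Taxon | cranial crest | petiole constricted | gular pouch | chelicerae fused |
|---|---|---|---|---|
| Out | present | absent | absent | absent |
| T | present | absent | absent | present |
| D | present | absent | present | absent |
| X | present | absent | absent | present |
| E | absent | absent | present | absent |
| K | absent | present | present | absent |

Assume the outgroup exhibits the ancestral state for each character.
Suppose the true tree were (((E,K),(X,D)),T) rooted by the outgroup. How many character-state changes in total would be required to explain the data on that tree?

6

Map each character onto (((E,K),(X,D)),T) (rooted by Out) and count the minimum state changes it requires (Fitch parsimony):
cranial crest: 1; petiole constricted: 1; gular pouch: 2; chelicerae fused: 2.
Total tree length = 6.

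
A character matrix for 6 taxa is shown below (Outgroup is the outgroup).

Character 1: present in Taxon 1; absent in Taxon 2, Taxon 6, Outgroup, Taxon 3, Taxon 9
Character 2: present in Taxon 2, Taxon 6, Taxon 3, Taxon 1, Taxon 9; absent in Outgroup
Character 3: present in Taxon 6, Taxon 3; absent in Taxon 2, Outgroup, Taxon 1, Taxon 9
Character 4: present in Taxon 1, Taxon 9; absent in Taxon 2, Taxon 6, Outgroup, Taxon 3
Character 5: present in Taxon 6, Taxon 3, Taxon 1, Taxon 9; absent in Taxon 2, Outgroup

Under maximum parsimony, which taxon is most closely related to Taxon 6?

The outgroup has state 'absent' for every character, so 'present' is the derived state throughout.
Character 1 (derived state 'present') is unique to Taxon 1 (autapomorphy; uninformative for grouping).
All ingroup taxa share the derived state 'present' for Character 2; it defines the ingroup but does not resolve relationships within it.
Character 3: derived state 'present' in Taxon 3 and Taxon 6 only — synapomorphy for {Taxon 3, Taxon 6}.
Only Taxon 1 and Taxon 9 show the derived state 'present' for Character 4, supporting them as a clade.
Character 5 (derived state 'present') is shared by Taxon 1, Taxon 3, Taxon 6, and Taxon 9 — a synapomorphy uniting that clade.
Most parsimonious ingroup topology: (Taxon 2,((Taxon 3,Taxon 6),(Taxon 1,Taxon 9))).
Taxon 6 and Taxon 3 form a cherry on this tree, so they are sister taxa.

Taxon 3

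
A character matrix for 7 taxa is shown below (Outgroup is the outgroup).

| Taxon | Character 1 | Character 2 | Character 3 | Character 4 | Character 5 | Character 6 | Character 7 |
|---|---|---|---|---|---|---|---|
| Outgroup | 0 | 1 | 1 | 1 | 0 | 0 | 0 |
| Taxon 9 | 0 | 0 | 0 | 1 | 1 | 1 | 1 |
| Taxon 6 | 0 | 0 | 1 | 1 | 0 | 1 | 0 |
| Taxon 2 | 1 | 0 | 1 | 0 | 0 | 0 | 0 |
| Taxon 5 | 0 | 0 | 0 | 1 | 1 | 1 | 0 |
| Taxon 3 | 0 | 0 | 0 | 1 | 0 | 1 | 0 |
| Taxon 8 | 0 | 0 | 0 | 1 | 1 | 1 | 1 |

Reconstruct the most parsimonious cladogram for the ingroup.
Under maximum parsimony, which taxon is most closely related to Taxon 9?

Taxon 8

Character polarity is set by the outgroup: the derived state is whichever differs from the outgroup's state, so for Character 2, Character 3, Character 4 the derived state is '0', and for the remaining characters it is '1'.
Character 1 (derived state '1') is unique to Taxon 2 (autapomorphy; uninformative for grouping).
All ingroup taxa share the derived state '0' for Character 2; it defines the ingroup but does not resolve relationships within it.
Character 3 (derived state '0') is shared by Taxon 3, Taxon 5, Taxon 8, and Taxon 9 — a synapomorphy uniting that clade.
Character 4 (derived state '0') is unique to Taxon 2 (autapomorphy; uninformative for grouping).
Only Taxon 5, Taxon 8, and Taxon 9 show the derived state '1' for Character 5, supporting them as a clade.
Character 6: derived state '1' in Taxon 3, Taxon 5, Taxon 6, Taxon 8, and Taxon 9 only — synapomorphy for {Taxon 3, Taxon 5, Taxon 6, Taxon 8, Taxon 9}.
Only Taxon 8 and Taxon 9 show the derived state '1' for Character 7, supporting them as a clade.
Most parsimonious ingroup topology: (((((Taxon 9,Taxon 8),Taxon 5),Taxon 3),Taxon 6),Taxon 2).
Taxon 9 and Taxon 8 form a cherry on this tree, so they are sister taxa.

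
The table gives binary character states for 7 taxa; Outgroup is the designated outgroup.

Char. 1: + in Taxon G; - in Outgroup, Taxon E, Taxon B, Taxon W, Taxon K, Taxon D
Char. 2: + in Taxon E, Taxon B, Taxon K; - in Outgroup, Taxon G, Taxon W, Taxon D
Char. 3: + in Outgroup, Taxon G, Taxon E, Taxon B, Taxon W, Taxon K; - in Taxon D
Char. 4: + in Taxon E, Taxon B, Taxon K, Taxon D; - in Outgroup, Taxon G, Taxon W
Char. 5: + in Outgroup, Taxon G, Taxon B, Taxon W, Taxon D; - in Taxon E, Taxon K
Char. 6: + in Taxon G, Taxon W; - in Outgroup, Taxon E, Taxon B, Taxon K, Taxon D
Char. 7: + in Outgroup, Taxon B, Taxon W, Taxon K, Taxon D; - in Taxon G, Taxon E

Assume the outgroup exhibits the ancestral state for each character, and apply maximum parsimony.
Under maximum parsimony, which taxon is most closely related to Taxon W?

Character polarity is set by the outgroup: the derived state is whichever differs from the outgroup's state, so for Char. 3, Char. 5, Char. 7 the derived state is '-', and for the remaining characters it is '+'.
Char. 1: derived state '+' in Taxon G only — an autapomorphy, so it tells us nothing about relationships among taxa.
Char. 2 (derived state '+') is shared by Taxon B, Taxon E, and Taxon K — a synapomorphy uniting that clade.
Char. 3: derived state '-' in Taxon D only — an autapomorphy, so it tells us nothing about relationships among taxa.
Char. 4: derived state '+' in Taxon B, Taxon D, Taxon E, and Taxon K only — synapomorphy for {Taxon B, Taxon D, Taxon E, Taxon K}.
Char. 5: derived state '-' in Taxon E and Taxon K only — synapomorphy for {Taxon E, Taxon K}.
Char. 6: derived state '+' in Taxon G and Taxon W only — synapomorphy for {Taxon G, Taxon W}.
Char. 7 (state '-') occurs in Taxon E and Taxon G but conflicts with the nesting implied by the other characters — most parsimoniously interpreted as homoplasy.
Most parsimonious ingroup topology: ((Taxon G,Taxon W),(((Taxon E,Taxon K),Taxon B),Taxon D)).
Taxon W and Taxon G form a cherry on this tree, so they are sister taxa.

Taxon G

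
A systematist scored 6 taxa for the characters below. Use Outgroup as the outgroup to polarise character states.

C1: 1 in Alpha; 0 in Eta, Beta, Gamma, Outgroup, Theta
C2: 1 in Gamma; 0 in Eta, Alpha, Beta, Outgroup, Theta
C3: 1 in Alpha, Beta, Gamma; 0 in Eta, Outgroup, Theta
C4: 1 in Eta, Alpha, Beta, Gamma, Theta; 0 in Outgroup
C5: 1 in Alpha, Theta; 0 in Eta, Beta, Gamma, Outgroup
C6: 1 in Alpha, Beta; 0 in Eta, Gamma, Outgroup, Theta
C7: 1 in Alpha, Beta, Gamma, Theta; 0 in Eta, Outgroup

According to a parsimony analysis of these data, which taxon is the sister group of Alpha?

Beta

The outgroup has state '0' for every character, so '1' is the derived state throughout.
C1: derived state '1' in Alpha only — an autapomorphy, so it tells us nothing about relationships among taxa.
C2 (derived state '1') is unique to Gamma (autapomorphy; uninformative for grouping).
Only Alpha, Beta, and Gamma show the derived state '1' for C3, supporting them as a clade.
All ingroup taxa share the derived state '1' for C4; it defines the ingroup but does not resolve relationships within it.
C5 groups Alpha and Theta, which is incompatible with the clades supported by the remaining characters; treating it as convergent (homoplasy) costs fewer steps than any alternative tree.
Only Alpha and Beta show the derived state '1' for C6, supporting them as a clade.
Only Alpha, Beta, Gamma, and Theta show the derived state '1' for C7, supporting them as a clade.
Most parsimonious ingroup topology: (((Gamma,(Alpha,Beta)),Theta),Eta).
Alpha and Beta form a cherry on this tree, so they are sister taxa.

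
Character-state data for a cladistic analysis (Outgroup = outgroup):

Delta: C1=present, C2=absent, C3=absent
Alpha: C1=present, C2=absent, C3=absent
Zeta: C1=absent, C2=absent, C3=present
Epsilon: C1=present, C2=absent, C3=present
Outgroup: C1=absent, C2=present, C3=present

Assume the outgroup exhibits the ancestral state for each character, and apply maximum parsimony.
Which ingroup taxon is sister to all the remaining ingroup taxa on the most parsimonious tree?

Zeta

Character polarity is set by the outgroup: the derived state is whichever differs from the outgroup's state, so for C2, C3 the derived state is 'absent', and for the remaining characters it is 'present'.
Only Alpha, Delta, and Epsilon show the derived state 'present' for C1, supporting them as a clade.
All ingroup taxa share the derived state 'absent' for C2; it defines the ingroup but does not resolve relationships within it.
C3: derived state 'absent' in Alpha and Delta only — synapomorphy for {Alpha, Delta}.
Most parsimonious ingroup topology: (((Alpha,Delta),Epsilon),Zeta).
Zeta is sister to the clade containing all other ingroup taxa, so it is the earliest-diverging (most basal) ingroup lineage.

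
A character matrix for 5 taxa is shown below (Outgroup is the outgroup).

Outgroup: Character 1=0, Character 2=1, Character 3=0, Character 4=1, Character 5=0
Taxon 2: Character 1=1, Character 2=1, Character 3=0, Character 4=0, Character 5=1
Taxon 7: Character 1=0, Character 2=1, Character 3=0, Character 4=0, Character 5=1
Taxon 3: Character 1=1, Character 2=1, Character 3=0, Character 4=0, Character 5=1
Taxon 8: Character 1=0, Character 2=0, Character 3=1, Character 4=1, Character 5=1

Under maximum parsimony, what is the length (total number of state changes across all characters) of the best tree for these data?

5

Character polarity is set by the outgroup: the derived state is whichever differs from the outgroup's state, so for Character 2, Character 4 the derived state is '0', and for the remaining characters it is '1'.
Character 1: derived state '1' in Taxon 2 and Taxon 3 only — synapomorphy for {Taxon 2, Taxon 3}.
Character 2 (derived state '0') is unique to Taxon 8 (autapomorphy; uninformative for grouping).
Character 3: derived state '1' in Taxon 8 only — an autapomorphy, so it tells us nothing about relationships among taxa.
Character 4 (derived state '0') is shared by Taxon 2, Taxon 3, and Taxon 7 — a synapomorphy uniting that clade.
All ingroup taxa share the derived state '1' for Character 5; it defines the ingroup but does not resolve relationships within it.
Most parsimonious ingroup topology: (((Taxon 2,Taxon 3),Taxon 7),Taxon 8).
Changes per character on this tree: Character 1: 1; Character 2: 1; Character 3: 1; Character 4: 1; Character 5: 1.
Total = 5.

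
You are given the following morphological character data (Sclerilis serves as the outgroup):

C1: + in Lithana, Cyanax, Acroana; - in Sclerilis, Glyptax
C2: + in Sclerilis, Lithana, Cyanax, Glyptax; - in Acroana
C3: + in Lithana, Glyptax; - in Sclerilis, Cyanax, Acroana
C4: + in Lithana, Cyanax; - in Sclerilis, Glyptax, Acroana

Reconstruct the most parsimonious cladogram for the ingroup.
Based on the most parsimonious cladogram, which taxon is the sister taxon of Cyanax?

Lithana

Character polarity is set by the outgroup: the derived state is whichever differs from the outgroup's state, so for C2 the derived state is '-', and for the remaining characters it is '+'.
C1: derived state '+' in Acroana, Cyanax, and Lithana only — synapomorphy for {Acroana, Cyanax, Lithana}.
C2: derived state '-' in Acroana only — an autapomorphy, so it tells us nothing about relationships among taxa.
C3 (state '+') occurs in Glyptax and Lithana but conflicts with the nesting implied by the other characters — most parsimoniously interpreted as homoplasy.
Only Cyanax and Lithana show the derived state '+' for C4, supporting them as a clade.
Most parsimonious ingroup topology: (((Lithana,Cyanax),Acroana),Glyptax).
Cyanax and Lithana form a cherry on this tree, so they are sister taxa.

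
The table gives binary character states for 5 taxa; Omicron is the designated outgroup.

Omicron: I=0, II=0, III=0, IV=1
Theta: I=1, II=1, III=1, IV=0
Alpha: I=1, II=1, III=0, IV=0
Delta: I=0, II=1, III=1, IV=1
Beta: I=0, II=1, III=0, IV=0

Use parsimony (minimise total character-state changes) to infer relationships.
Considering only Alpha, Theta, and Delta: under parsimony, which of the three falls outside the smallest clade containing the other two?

Character polarity is set by the outgroup: the derived state is whichever differs from the outgroup's state, so for IV the derived state is '0', and for the remaining characters it is '1'.
Only Alpha and Theta show the derived state '1' for I, supporting them as a clade.
All ingroup taxa share the derived state '1' for II; it defines the ingroup but does not resolve relationships within it.
III (state '1') occurs in Delta and Theta but conflicts with the nesting implied by the other characters — most parsimoniously interpreted as homoplasy.
IV: derived state '0' in Alpha, Beta, and Theta only — synapomorphy for {Alpha, Beta, Theta}.
Most parsimonious ingroup topology: (((Theta,Alpha),Beta),Delta).
Alpha and Theta share a more recent common ancestor with each other than either does with Delta, so Delta is the least closely related of the three.

Delta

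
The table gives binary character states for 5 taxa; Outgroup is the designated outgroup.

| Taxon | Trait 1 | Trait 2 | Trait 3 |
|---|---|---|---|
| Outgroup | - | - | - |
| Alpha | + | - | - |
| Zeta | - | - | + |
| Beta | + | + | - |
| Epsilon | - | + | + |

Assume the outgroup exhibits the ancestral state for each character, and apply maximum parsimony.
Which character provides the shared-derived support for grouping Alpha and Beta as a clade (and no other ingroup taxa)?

Trait 1

The outgroup has state '-' for every character, so '+' is the derived state throughout.
Trait 1: derived state '+' in Alpha and Beta only — synapomorphy for {Alpha, Beta}.
Trait 2 (state '+') occurs in Beta and Epsilon but conflicts with the nesting implied by the other characters — most parsimoniously interpreted as homoplasy.
Only Epsilon and Zeta show the derived state '+' for Trait 3, supporting them as a clade.
Most parsimonious ingroup topology: ((Alpha,Beta),(Zeta,Epsilon)).
The clade {Alpha, Beta} is supported by Trait 1: its derived state '+' occurs in exactly those taxa and in no other taxon (including the outgroup).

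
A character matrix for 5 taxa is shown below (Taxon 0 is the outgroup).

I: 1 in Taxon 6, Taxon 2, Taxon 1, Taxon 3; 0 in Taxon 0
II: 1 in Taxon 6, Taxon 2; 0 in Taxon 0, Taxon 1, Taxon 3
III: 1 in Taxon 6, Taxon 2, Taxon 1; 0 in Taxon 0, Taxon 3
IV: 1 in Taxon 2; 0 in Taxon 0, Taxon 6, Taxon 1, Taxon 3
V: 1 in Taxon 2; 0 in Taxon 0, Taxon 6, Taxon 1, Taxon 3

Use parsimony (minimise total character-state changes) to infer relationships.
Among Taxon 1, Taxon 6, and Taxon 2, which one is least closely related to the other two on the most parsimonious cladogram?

Taxon 1

The outgroup has state '0' for every character, so '1' is the derived state throughout.
All ingroup taxa share the derived state '1' for I; it defines the ingroup but does not resolve relationships within it.
II (derived state '1') is shared by Taxon 2 and Taxon 6 — a synapomorphy uniting that clade.
III (derived state '1') is shared by Taxon 1, Taxon 2, and Taxon 6 — a synapomorphy uniting that clade.
IV (derived state '1') is unique to Taxon 2 (autapomorphy; uninformative for grouping).
V: derived state '1' in Taxon 2 only — an autapomorphy, so it tells us nothing about relationships among taxa.
Most parsimonious ingroup topology: (((Taxon 6,Taxon 2),Taxon 1),Taxon 3).
Taxon 6 and Taxon 2 share a more recent common ancestor with each other than either does with Taxon 1, so Taxon 1 is the least closely related of the three.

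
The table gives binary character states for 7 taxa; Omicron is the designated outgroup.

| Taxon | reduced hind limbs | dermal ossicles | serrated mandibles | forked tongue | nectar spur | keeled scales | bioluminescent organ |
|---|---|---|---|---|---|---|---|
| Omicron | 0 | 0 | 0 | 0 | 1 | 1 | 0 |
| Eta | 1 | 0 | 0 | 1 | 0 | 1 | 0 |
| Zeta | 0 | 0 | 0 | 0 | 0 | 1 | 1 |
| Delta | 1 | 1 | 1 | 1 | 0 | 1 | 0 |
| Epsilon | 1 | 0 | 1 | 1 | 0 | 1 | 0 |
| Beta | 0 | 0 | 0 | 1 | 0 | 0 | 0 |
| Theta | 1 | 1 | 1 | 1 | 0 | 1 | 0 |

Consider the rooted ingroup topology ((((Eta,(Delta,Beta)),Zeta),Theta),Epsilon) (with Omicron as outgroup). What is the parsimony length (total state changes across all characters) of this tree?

13

Map each character onto ((((Eta,(Delta,Beta)),Zeta),Theta),Epsilon) (rooted by Omicron) and count the minimum state changes it requires (Fitch parsimony):
reduced hind limbs: 3; dermal ossicles: 2; serrated mandibles: 3; forked tongue: 2; nectar spur: 1; keeled scales: 1; bioluminescent organ: 1.
Total tree length = 13.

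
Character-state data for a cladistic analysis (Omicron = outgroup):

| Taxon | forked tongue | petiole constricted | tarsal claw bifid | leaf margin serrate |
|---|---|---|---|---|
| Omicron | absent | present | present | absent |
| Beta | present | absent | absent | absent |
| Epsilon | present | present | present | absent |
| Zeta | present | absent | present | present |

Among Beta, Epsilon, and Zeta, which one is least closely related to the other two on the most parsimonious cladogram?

Epsilon

Character polarity is set by the outgroup: the derived state is whichever differs from the outgroup's state, so for petiole constricted, tarsal claw bifid the derived state is 'absent', and for the remaining characters it is 'present'.
forked tongue (derived state 'present') is shared by all ingroup taxa — unites the whole ingroup.
petiole constricted (derived state 'absent') is shared by Beta and Zeta — a synapomorphy uniting that clade.
tarsal claw bifid (derived state 'absent') is unique to Beta (autapomorphy; uninformative for grouping).
leaf margin serrate (derived state 'present') is unique to Zeta (autapomorphy; uninformative for grouping).
Most parsimonious ingroup topology: ((Beta,Zeta),Epsilon).
Beta and Zeta share a more recent common ancestor with each other than either does with Epsilon, so Epsilon is the least closely related of the three.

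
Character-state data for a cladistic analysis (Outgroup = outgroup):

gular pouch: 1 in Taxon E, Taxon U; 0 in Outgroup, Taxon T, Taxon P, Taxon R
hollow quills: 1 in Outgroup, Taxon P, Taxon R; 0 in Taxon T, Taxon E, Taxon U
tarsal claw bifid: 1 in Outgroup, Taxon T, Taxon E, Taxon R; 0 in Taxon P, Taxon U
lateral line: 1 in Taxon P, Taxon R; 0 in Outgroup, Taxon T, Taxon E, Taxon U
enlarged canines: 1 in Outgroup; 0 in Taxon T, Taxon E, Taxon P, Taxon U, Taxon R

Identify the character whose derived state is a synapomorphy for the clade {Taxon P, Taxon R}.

lateral line

Character polarity is set by the outgroup: the derived state is whichever differs from the outgroup's state, so for hollow quills, tarsal claw bifid, enlarged canines the derived state is '0', and for the remaining characters it is '1'.
gular pouch: derived state '1' in Taxon E and Taxon U only — synapomorphy for {Taxon E, Taxon U}.
Only Taxon E, Taxon T, and Taxon U show the derived state '0' for hollow quills, supporting them as a clade.
tarsal claw bifid (state '0') occurs in Taxon P and Taxon U but conflicts with the nesting implied by the other characters — most parsimoniously interpreted as homoplasy.
lateral line: derived state '1' in Taxon P and Taxon R only — synapomorphy for {Taxon P, Taxon R}.
enlarged canines (derived state '0') is shared by all ingroup taxa — unites the whole ingroup.
Most parsimonious ingroup topology: ((Taxon T,(Taxon E,Taxon U)),(Taxon P,Taxon R)).
The clade {Taxon P, Taxon R} is supported by lateral line: its derived state '1' occurs in exactly those taxa and in no other taxon (including the outgroup).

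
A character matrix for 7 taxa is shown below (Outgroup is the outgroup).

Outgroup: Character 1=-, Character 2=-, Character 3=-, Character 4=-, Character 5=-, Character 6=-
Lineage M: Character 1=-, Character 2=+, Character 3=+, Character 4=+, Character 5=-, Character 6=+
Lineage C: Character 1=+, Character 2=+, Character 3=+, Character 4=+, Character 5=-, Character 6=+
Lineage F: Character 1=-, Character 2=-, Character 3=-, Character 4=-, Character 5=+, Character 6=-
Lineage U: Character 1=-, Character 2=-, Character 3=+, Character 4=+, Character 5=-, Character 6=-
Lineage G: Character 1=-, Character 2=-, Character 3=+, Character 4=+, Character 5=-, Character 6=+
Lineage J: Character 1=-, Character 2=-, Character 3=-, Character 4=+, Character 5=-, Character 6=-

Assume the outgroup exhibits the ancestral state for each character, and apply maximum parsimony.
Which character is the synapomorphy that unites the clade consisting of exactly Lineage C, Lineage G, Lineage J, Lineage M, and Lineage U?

The outgroup has state '-' for every character, so '+' is the derived state throughout.
Character 1: derived state '+' in Lineage C only — an autapomorphy, so it tells us nothing about relationships among taxa.
Only Lineage C and Lineage M show the derived state '+' for Character 2, supporting them as a clade.
Only Lineage C, Lineage G, Lineage M, and Lineage U show the derived state '+' for Character 3, supporting them as a clade.
Only Lineage C, Lineage G, Lineage J, Lineage M, and Lineage U show the derived state '+' for Character 4, supporting them as a clade.
Character 5 (derived state '+') is unique to Lineage F (autapomorphy; uninformative for grouping).
Only Lineage C, Lineage G, and Lineage M show the derived state '+' for Character 6, supporting them as a clade.
Most parsimonious ingroup topology: (((((Lineage M,Lineage C),Lineage G),Lineage U),Lineage J),Lineage F).
The clade {Lineage C, Lineage G, Lineage J, Lineage M, Lineage U} is supported by Character 4: its derived state '+' occurs in exactly those taxa and in no other taxon (including the outgroup).

Character 4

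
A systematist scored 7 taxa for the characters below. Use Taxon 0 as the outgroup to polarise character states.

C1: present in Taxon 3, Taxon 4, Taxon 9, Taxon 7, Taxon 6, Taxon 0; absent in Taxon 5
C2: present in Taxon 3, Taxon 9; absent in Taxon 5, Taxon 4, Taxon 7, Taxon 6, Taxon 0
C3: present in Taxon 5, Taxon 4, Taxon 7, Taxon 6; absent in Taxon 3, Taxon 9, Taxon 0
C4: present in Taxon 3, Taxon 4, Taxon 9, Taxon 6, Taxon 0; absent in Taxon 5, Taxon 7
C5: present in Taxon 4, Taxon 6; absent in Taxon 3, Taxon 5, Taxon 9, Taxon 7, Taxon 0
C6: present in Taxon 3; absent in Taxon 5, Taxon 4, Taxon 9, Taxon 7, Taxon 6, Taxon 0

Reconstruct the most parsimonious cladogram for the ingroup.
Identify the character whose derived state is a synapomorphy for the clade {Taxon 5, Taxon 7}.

C4

Character polarity is set by the outgroup: the derived state is whichever differs from the outgroup's state, so for C1, C4 the derived state is 'absent', and for the remaining characters it is 'present'.
C1: derived state 'absent' in Taxon 5 only — an autapomorphy, so it tells us nothing about relationships among taxa.
Only Taxon 3 and Taxon 9 show the derived state 'present' for C2, supporting them as a clade.
C3: derived state 'present' in Taxon 4, Taxon 5, Taxon 6, and Taxon 7 only — synapomorphy for {Taxon 4, Taxon 5, Taxon 6, Taxon 7}.
Only Taxon 5 and Taxon 7 show the derived state 'absent' for C4, supporting them as a clade.
C5: derived state 'present' in Taxon 4 and Taxon 6 only — synapomorphy for {Taxon 4, Taxon 6}.
C6 (derived state 'present') is unique to Taxon 3 (autapomorphy; uninformative for grouping).
Most parsimonious ingroup topology: (((Taxon 5,Taxon 7),(Taxon 6,Taxon 4)),(Taxon 3,Taxon 9)).
The clade {Taxon 5, Taxon 7} is supported by C4: its derived state 'absent' occurs in exactly those taxa and in no other taxon (including the outgroup).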